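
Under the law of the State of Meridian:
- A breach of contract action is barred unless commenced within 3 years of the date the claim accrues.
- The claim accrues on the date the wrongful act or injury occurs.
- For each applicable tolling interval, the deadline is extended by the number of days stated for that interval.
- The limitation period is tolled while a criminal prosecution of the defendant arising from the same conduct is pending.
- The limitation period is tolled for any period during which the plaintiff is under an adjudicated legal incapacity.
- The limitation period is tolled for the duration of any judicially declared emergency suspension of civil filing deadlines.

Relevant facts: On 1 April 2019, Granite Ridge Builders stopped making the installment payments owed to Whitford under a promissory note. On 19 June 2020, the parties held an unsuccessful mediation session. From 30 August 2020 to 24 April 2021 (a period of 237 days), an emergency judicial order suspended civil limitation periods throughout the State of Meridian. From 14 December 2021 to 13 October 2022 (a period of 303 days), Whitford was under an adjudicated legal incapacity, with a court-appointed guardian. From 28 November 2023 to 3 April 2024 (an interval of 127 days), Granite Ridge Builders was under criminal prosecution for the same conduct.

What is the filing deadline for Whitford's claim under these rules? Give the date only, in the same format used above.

23 September 2023

The claim accrued on 1 April 2019, when the wrongful act occurred.
The untolled deadline — 3 years after 1 April 2019 — is 1 April 2022.
The emergency suspension of filing deadlines from 30 August 2020 to 24 April 2021 tolled the period for 237 days, extending the deadline to 24 November 2022.
Because the plaintiff's legal incapacity ran from 14 December 2021 to 13 October 2022, the deadline is extended by 303 days to 23 September 2023.
The pending criminal prosecution starting 28 November 2023 came too late — the period had run on 23 September 2023 — and so does not extend the deadline.
The other events in the timeline have no effect on the limitation period under the stated rules.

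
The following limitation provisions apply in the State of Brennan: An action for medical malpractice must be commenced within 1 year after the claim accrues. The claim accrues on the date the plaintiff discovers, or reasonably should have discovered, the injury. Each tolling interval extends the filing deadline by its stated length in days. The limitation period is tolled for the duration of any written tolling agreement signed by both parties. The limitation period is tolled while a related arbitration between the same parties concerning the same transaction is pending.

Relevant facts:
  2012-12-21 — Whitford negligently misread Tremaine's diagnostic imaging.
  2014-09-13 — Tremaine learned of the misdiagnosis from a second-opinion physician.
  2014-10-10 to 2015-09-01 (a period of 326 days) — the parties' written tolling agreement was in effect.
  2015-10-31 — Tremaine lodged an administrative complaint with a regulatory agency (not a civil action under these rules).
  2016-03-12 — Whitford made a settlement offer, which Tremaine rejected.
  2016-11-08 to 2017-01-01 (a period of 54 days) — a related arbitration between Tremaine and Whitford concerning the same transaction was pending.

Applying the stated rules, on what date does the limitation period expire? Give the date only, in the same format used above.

2016-08-04

Under the discovery rule, the claim accrued on 2014-09-13, when Tremaine discovered the injury — not on the 2012-12-21 date of the underlying act.
Adding the 1 year base period to 2014-09-13 gives a deadline of 2015-09-13, before any tolling.
The written tolling agreement from 2014-10-10 to 2015-09-01 tolled the period for 326 days, extending the deadline to 2016-08-04.
The pending related arbitration starting 2016-11-08 came too late — the period had run on 2016-08-04 — and so does not extend the deadline.
The other events in the timeline have no effect on the limitation period under the stated rules.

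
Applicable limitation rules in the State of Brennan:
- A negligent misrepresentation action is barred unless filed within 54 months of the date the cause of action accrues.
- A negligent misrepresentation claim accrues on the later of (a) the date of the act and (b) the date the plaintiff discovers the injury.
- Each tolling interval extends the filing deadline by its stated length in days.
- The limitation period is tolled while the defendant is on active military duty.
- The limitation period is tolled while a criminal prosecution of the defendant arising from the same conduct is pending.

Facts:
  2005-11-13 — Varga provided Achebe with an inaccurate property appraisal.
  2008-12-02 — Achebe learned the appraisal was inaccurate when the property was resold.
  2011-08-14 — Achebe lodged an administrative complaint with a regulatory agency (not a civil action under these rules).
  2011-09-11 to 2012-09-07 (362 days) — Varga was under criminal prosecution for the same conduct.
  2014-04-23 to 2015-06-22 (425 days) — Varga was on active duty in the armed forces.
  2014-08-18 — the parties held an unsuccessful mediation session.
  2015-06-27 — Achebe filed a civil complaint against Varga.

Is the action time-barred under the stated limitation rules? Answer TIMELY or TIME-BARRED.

Because discovery on 2008-12-02 post-dates the 2005-11-13 act, accrual under the later-of rule falls on 2008-12-02.
The untolled deadline — 54 months after 2008-12-02 — is 2013-06-02.
The pending criminal prosecution from 2011-09-11 to 2012-09-07 tolled the period for 362 days, extending the deadline to 2014-05-30.
The defendant's active military service from 2014-04-23 to 2015-06-22 tolled the period for 425 days, extending the deadline to 2015-07-29.
Nothing else in the chronology tolls or restarts the period.
Achebe filed on 2015-06-27, before the 2015-07-29 deadline, so the action is timely.

TIMELY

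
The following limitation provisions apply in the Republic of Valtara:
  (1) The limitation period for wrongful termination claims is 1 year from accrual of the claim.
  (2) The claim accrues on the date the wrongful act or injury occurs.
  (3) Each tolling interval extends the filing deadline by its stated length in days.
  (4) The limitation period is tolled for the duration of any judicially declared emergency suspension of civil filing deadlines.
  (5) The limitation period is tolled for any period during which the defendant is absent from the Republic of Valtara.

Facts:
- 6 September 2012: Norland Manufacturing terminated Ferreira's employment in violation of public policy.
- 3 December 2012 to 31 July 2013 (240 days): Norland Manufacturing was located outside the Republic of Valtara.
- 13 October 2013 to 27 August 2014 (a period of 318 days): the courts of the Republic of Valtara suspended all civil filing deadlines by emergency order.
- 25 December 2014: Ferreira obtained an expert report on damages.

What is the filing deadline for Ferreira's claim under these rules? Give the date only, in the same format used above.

18 March 2015

The limitation period began to run on 6 September 2012.
1 year from 6 September 2012 is 6 September 2013.
The defendant's absence from the jurisdiction from 3 December 2012 to 31 July 2013 tolled the period for 240 days, extending the deadline to 4 May 2014.
The period was tolled for 318 days by the emergency suspension of filing deadlines (13 October 2013 to 27 August 2014), pushing the deadline to 18 March 2015.
None of the other events listed affects the running of the period under the stated rules.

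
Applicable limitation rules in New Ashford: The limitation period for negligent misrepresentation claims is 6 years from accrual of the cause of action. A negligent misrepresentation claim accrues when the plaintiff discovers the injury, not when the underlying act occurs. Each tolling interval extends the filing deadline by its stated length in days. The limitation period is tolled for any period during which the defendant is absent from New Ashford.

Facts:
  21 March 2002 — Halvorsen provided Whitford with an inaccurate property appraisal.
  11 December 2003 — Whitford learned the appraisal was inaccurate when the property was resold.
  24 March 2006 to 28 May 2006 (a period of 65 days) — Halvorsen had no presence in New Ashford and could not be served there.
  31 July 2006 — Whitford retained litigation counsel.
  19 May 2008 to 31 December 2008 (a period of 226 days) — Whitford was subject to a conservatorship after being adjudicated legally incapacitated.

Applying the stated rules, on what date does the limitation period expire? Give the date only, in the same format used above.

The claim did not accrue until Whitford discovered the injury on 11 December 2003; the 21 March 2002 act date does not start the clock under the stated rule.
6 years from 11 December 2003 is 11 December 2009.
Because the defendant's absence from the jurisdiction ran from 24 March 2006 to 28 May 2006, the deadline is extended by 65 days to 14 February 2010.
Although the plaintiff's incapacity ran from 19 May 2008 to 31 December 2008, the stated rules do not make that a tolling event, so it is disregarded.
Nothing else in the chronology tolls or restarts the period.

14 February 2010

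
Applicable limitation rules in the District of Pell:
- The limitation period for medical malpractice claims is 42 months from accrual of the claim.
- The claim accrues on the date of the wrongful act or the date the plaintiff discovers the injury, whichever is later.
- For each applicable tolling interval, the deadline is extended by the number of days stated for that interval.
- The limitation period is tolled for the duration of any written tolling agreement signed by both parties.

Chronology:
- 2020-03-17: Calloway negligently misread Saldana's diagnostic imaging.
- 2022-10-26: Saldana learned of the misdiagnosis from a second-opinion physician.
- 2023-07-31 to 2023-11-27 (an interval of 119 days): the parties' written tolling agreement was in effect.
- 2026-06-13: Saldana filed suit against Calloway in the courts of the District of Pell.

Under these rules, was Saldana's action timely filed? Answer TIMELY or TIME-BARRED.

Because discovery on 2022-10-26 post-dates the 2020-03-17 act, accrual under the later-of rule falls on 2022-10-26.
42 months from 2022-10-26 is 2026-04-26.
The period was tolled for 119 days by the written tolling agreement (2023-07-31 to 2023-11-27), pushing the deadline to 2026-08-23.
Filing on 2026-06-13 beat the 2026-08-23 deadline — the action is timely.

TIMELY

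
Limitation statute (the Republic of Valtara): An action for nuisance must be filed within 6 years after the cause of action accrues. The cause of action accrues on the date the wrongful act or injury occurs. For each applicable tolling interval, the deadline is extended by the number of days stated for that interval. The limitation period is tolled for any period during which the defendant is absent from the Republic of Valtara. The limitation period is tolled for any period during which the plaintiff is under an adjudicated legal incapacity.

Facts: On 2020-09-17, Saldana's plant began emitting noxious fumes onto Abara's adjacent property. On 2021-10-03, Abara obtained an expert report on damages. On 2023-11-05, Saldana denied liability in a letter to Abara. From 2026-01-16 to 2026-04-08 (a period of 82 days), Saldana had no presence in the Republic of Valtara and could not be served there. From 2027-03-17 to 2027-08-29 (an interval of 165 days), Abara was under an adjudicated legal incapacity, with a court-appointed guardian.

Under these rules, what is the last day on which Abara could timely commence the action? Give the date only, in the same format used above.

The limitation period began to run on 2020-09-17.
The untolled deadline — 6 years after 2020-09-17 — is 2026-09-17.
The period was tolled for 82 days by the defendant's absence from the jurisdiction (2026-01-16 to 2026-04-08), pushing the deadline to 2026-12-08.
By the time the plaintiff's legal incapacity began on 2027-03-17, the limitation period had already expired on 2026-12-08; that interval cannot revive it.
Nothing else in the chronology tolls or restarts the period.

2026-12-08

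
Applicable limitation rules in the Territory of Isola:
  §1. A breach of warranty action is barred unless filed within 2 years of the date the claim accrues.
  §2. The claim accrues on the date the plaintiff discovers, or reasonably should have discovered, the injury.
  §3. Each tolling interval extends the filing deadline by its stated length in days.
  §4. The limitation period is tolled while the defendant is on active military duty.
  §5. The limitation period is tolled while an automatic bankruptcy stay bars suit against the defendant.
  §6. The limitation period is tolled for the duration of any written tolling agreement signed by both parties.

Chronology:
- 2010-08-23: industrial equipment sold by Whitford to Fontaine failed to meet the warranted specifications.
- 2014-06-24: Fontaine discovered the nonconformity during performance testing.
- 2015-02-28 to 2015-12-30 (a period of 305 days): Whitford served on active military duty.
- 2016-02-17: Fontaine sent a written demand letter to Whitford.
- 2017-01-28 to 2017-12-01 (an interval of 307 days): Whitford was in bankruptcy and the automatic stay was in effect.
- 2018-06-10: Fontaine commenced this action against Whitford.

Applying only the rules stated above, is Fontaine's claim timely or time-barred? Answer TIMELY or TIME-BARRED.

TIME-BARRED

Under the discovery rule, the claim accrued on 2014-06-24, when Fontaine discovered the injury — not on the 2010-08-23 date of the underlying act.
Adding the 2 years base period to 2014-06-24 gives a deadline of 2016-06-24, before any tolling.
The period was tolled for 305 days by the defendant's active military service (2015-02-28 to 2015-12-30), pushing the deadline to 2017-04-25.
The automatic bankruptcy stay from 2017-01-28 to 2017-12-01 tolled the period for 307 days, extending the deadline to 2018-02-26.
None of the other events listed affects the running of the period under the stated rules.
The 2018-06-10 filing falls after the 2018-02-26 deadline; the claim is time-barred.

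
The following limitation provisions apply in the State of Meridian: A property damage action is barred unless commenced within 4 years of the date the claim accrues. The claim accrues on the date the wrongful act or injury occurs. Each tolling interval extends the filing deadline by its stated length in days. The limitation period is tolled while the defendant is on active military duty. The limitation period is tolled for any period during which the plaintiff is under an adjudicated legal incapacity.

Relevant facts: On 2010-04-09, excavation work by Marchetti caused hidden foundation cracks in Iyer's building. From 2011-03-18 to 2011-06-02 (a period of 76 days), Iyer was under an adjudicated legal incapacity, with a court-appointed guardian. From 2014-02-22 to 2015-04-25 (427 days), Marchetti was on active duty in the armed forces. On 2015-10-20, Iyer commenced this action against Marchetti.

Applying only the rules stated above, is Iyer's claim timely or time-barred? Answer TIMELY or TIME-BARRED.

The claim accrued on 2010-04-09, the date of the act.
4 years from 2010-04-09 is 2014-04-09.
Because the plaintiff's legal incapacity ran from 2011-03-18 to 2011-06-02, the deadline is extended by 76 days to 2014-06-24.
The period was tolled for 427 days by the defendant's active military service (2014-02-22 to 2015-04-25), pushing the deadline to 2015-08-25.
Filing on 2015-10-20 missed the 2015-08-25 deadline — the action is time-barred.

TIME-BARRED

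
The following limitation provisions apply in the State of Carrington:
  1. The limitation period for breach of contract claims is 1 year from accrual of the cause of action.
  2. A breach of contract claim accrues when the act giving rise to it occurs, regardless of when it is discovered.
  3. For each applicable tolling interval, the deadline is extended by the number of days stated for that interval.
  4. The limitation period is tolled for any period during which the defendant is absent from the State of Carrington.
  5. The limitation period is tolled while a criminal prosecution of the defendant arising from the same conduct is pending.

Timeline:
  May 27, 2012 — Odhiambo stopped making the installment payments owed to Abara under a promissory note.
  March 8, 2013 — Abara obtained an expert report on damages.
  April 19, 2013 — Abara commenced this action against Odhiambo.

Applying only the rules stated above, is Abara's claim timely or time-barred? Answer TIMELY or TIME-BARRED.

The claim accrued on May 27, 2012, when the wrongful act occurred.
Adding the 1 year base period to May 27, 2012 gives a deadline of May 27, 2013, before any tolling.
The other events in the timeline have no effect on the limitation period under the stated rules.
Filing on April 19, 2013 beat the May 27, 2013 deadline — the action is timely.

TIMELY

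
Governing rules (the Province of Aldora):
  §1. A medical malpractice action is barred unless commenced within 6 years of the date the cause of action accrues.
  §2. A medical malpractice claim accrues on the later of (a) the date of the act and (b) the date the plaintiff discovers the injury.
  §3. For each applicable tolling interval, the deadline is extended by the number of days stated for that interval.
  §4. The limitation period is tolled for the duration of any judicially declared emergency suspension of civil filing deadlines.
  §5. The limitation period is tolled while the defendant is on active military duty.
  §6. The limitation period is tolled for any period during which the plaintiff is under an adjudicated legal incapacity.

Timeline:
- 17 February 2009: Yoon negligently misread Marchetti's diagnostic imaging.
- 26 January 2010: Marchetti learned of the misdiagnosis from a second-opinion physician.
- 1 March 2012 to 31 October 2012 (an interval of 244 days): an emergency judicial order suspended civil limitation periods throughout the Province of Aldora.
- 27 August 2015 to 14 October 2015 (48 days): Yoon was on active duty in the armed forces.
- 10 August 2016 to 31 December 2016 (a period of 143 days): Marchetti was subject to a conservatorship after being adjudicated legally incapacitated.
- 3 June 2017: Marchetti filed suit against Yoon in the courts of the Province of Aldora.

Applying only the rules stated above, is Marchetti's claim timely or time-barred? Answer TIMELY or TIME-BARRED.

Taking the later of the act (17 February 2009) and discovery (26 January 2010), the claim accrued on 26 January 2010.
6 years from 26 January 2010 is 26 January 2016.
The period was tolled for 244 days by the emergency suspension of filing deadlines (1 March 2012 to 31 October 2012), pushing the deadline to 26 September 2016.
The period was tolled for 48 days by the defendant's active military service (27 August 2015 to 14 October 2015), pushing the deadline to 13 November 2016.
The period was tolled for 143 days by the plaintiff's legal incapacity (10 August 2016 to 31 December 2016), pushing the deadline to 5 April 2017.
Filing on 3 June 2017 missed the 5 April 2017 deadline — the action is time-barred.

TIME-BARRED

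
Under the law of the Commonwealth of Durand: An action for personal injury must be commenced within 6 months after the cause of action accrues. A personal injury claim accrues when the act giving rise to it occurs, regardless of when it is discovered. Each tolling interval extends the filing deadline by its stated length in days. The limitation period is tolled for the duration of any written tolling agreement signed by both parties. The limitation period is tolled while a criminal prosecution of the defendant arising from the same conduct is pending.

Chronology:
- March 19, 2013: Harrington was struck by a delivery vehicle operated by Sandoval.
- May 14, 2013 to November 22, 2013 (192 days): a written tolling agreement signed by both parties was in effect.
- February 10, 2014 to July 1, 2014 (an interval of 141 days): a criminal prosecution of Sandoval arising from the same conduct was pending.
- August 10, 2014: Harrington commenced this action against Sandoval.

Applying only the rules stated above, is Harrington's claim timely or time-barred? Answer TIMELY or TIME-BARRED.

The claim accrued on March 19, 2013, when the wrongful act occurred.
The untolled deadline — 6 months after March 19, 2013 — is September 19, 2013.
The written tolling agreement from May 14, 2013 to November 22, 2013 tolled the period for 192 days, extending the deadline to March 30, 2014.
The pending criminal prosecution from February 10, 2014 to July 1, 2014 tolled the period for 141 days, extending the deadline to August 18, 2014.
The August 10, 2014 filing precedes the August 18, 2014 deadline; the claim is timely.

TIMELY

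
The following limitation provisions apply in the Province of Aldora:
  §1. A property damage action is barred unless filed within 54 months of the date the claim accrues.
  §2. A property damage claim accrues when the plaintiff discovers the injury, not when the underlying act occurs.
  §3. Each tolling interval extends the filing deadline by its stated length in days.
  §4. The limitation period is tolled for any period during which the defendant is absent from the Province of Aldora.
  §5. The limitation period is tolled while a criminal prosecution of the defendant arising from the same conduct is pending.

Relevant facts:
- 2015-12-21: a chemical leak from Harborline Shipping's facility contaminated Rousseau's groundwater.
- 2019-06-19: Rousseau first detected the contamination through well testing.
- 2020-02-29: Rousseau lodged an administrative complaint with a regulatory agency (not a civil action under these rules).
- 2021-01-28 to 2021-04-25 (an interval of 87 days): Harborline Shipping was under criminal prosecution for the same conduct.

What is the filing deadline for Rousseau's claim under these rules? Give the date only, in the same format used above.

2024-03-15

The claim did not accrue until Rousseau discovered the injury on 2019-06-19; the 2015-12-21 act date does not start the clock under the stated rule.
54 months from 2019-06-19 is 2023-12-19.
The period was tolled for 87 days by the pending criminal prosecution (2021-01-28 to 2021-04-25), pushing the deadline to 2024-03-15.
None of the other events listed affects the running of the period under the stated rules.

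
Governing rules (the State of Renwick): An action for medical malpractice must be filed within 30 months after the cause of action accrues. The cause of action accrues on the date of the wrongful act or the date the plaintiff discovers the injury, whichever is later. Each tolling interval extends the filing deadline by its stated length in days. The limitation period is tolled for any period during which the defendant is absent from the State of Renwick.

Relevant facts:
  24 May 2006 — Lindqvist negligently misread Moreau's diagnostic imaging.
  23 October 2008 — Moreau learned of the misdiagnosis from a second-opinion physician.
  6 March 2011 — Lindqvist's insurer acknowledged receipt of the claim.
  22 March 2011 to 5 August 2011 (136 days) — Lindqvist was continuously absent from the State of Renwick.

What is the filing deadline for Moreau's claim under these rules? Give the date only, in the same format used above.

The claim accrued on 23 October 2008 — the later of the 24 May 2006 act and the 23 October 2008 discovery.
Adding the 30 months base period to 23 October 2008 gives a deadline of 23 April 2011, before any tolling.
Because the defendant's absence from the jurisdiction ran from 22 March 2011 to 5 August 2011, the deadline is extended by 136 days to 6 September 2011.
The other events in the timeline have no effect on the limitation period under the stated rules.

6 September 2011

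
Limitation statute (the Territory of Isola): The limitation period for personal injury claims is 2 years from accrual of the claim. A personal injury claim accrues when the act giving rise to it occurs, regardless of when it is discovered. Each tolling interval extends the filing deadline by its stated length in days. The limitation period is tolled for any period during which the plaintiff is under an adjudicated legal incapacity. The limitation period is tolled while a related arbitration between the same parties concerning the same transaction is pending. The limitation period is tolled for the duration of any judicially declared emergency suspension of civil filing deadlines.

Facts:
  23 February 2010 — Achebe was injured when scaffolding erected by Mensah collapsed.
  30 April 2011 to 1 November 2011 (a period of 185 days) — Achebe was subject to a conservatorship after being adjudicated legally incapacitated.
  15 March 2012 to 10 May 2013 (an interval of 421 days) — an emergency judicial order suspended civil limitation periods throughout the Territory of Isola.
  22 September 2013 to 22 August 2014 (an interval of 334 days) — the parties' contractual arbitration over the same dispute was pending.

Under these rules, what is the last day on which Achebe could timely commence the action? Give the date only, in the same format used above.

20 September 2014

The limitation period began to run on 23 February 2010.
The untolled deadline — 2 years after 23 February 2010 — is 23 February 2012.
The period was tolled for 185 days by the plaintiff's legal incapacity (30 April 2011 to 1 November 2011), pushing the deadline to 26 August 2012.
The period was tolled for 421 days by the emergency suspension of filing deadlines (15 March 2012 to 10 May 2013), pushing the deadline to 21 October 2013.
The pending related arbitration from 22 September 2013 to 22 August 2014 tolled the period for 334 days, extending the deadline to 20 September 2014.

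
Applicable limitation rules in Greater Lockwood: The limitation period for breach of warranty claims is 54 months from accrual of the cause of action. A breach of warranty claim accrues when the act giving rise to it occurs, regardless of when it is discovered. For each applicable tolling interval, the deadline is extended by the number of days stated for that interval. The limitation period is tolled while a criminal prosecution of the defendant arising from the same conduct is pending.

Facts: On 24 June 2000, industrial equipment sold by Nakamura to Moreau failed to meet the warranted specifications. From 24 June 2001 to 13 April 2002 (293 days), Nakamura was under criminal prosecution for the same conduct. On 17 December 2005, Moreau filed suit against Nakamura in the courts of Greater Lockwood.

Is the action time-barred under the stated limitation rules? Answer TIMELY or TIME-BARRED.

The cause of action accrued on 24 June 2000, the date of the act.
The untolled deadline — 54 months after 24 June 2000 — is 24 December 2004.
The pending criminal prosecution from 24 June 2001 to 13 April 2002 tolled the period for 293 days, extending the deadline to 13 October 2005.
Filing on 17 December 2005 missed the 13 October 2005 deadline — the action is time-barred.

TIME-BARRED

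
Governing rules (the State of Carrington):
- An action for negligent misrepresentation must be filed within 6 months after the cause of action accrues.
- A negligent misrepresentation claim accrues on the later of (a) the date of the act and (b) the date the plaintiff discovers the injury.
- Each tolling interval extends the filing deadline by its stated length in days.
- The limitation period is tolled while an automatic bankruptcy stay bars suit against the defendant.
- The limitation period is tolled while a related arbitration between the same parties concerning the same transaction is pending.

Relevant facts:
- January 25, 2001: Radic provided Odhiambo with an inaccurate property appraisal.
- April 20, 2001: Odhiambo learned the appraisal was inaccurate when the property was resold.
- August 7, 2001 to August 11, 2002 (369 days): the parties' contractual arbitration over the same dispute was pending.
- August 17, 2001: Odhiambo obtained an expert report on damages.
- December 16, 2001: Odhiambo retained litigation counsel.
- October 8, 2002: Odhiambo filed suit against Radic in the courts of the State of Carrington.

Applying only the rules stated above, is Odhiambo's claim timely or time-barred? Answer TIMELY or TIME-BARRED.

The claim accrued on April 20, 2001 — the later of the January 25, 2001 act and the April 20, 2001 discovery.
The untolled deadline — 6 months after April 20, 2001 — is October 20, 2001.
The period was tolled for 369 days by the pending related arbitration (August 7, 2001 to August 11, 2002), pushing the deadline to October 24, 2002.
None of the other events listed affects the running of the period under the stated rules.
The October 8, 2002 filing precedes the October 24, 2002 deadline; the claim is timely.

TIMELY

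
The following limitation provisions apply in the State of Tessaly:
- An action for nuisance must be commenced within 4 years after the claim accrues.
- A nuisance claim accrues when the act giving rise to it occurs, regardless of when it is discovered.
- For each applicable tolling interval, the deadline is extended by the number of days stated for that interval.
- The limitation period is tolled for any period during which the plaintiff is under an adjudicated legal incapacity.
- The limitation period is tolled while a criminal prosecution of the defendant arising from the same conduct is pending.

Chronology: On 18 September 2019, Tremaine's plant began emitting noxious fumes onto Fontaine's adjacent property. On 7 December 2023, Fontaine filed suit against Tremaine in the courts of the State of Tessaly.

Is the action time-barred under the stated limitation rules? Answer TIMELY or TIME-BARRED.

The limitation period began to run on 18 September 2019.
The untolled deadline — 4 years after 18 September 2019 — is 18 September 2023.
Fontaine filed on 7 December 2023, after the 18 September 2023 deadline, so the action is time-barred.

TIME-BARRED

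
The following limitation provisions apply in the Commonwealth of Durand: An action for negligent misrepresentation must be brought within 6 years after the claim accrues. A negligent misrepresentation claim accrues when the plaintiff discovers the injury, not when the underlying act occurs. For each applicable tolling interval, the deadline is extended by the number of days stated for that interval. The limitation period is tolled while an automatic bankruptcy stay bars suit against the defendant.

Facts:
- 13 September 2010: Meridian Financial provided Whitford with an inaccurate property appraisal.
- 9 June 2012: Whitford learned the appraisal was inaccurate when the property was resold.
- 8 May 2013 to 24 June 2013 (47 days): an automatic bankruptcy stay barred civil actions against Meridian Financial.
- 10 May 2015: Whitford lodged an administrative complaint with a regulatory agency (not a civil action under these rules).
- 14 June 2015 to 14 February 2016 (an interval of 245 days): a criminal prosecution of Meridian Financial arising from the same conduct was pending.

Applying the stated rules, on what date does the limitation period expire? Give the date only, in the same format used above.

26 July 2018

The claim did not accrue until Whitford discovered the injury on 9 June 2012; the 13 September 2010 act date does not start the clock under the stated rule.
The untolled deadline — 6 years after 9 June 2012 — is 9 June 2018.
The automatic bankruptcy stay from 8 May 2013 to 24 June 2013 tolled the period for 47 days, extending the deadline to 26 July 2018.
No stated provision tolls the period for a criminal prosecution, so the interval from 14 June 2015 to 14 February 2016 has no effect on the deadline.
The other events in the timeline have no effect on the limitation period under the stated rules.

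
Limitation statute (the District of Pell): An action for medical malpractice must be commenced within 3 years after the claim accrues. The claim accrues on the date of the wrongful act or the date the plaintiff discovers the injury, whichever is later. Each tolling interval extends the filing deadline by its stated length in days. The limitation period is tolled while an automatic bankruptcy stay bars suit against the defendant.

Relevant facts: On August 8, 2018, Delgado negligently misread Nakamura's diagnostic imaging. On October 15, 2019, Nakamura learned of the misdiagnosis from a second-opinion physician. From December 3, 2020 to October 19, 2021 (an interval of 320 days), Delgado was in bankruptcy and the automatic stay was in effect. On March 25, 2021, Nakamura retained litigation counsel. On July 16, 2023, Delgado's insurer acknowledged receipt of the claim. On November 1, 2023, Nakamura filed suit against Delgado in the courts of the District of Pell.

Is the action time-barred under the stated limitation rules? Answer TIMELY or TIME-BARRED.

TIME-BARRED

Because discovery on October 15, 2019 post-dates the August 8, 2018 act, accrual under the later-of rule falls on October 15, 2019.
Adding the 3 years base period to October 15, 2019 gives a deadline of October 15, 2022, before any tolling.
Because the automatic bankruptcy stay ran from December 3, 2020 to October 19, 2021, the deadline is extended by 320 days to August 31, 2023.
The other events in the timeline have no effect on the limitation period under the stated rules.
Filing on November 1, 2023 missed the August 31, 2023 deadline — the action is time-barred.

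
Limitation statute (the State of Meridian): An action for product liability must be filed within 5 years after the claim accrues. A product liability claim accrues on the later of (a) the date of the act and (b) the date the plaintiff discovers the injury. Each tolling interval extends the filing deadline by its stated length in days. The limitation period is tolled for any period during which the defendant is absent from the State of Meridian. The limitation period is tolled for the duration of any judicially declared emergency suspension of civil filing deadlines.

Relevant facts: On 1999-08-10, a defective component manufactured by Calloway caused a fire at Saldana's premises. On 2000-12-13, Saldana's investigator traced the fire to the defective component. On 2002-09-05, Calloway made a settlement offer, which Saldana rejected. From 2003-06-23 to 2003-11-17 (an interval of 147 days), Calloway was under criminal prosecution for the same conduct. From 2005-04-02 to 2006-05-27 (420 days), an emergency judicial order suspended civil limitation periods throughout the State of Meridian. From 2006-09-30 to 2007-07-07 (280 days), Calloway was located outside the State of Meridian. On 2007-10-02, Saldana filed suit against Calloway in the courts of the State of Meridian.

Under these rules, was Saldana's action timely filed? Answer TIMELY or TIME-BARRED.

Taking the later of the act (1999-08-10) and discovery (2000-12-13), the claim accrued on 2000-12-13.
5 years from 2000-12-13 is 2005-12-13.
Because the emergency suspension of filing deadlines ran from 2005-04-02 to 2006-05-27, the deadline is extended by 420 days to 2007-02-06.
The period was tolled for 280 days by the defendant's absence from the jurisdiction (2006-09-30 to 2007-07-07), pushing the deadline to 2007-11-13.
No stated provision tolls the period for a criminal prosecution, so the interval from 2003-06-23 to 2003-11-17 has no effect on the deadline.
Nothing else in the chronology tolls or restarts the period.
Saldana filed on 2007-10-02, before the 2007-11-13 deadline, so the action is timely.

TIMELY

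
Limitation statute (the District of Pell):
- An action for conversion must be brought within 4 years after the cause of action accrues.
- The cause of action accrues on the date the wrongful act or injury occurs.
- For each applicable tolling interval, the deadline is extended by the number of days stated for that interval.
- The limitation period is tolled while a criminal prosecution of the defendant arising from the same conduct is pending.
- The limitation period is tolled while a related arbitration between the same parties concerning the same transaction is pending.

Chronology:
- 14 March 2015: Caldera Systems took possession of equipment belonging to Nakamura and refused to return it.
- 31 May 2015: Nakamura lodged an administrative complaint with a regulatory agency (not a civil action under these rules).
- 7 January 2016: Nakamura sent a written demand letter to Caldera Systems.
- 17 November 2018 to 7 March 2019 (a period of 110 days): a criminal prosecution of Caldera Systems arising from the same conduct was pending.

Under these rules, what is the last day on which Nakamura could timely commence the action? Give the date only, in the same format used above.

2 July 2019

The limitation period began to run on 14 March 2015.
The untolled deadline — 4 years after 14 March 2015 — is 14 March 2019.
The pending criminal prosecution from 17 November 2018 to 7 March 2019 tolled the period for 110 days, extending the deadline to 2 July 2019.
None of the other events listed affects the running of the period under the stated rules.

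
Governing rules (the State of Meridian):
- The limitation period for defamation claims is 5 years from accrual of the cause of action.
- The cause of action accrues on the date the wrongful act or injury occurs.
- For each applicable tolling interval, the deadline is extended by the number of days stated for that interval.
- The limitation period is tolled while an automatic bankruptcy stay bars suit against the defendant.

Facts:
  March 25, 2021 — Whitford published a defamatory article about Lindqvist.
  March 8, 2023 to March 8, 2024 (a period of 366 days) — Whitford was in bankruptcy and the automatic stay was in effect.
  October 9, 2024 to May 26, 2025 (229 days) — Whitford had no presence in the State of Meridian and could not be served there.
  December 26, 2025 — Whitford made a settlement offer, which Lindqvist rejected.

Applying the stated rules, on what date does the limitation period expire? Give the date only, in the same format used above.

The cause of action accrued on March 25, 2021, the date of the act.
5 years from March 25, 2021 is March 25, 2026.
The automatic bankruptcy stay from March 8, 2023 to March 8, 2024 tolled the period for 366 days, extending the deadline to March 26, 2027.
The defendant's absence from the jurisdiction from October 9, 2024 to May 26, 2025 does not toll the period, because no stated rule makes the defendant's absence a tolling event.
Nothing else in the chronology tolls or restarts the period.

March 26, 2027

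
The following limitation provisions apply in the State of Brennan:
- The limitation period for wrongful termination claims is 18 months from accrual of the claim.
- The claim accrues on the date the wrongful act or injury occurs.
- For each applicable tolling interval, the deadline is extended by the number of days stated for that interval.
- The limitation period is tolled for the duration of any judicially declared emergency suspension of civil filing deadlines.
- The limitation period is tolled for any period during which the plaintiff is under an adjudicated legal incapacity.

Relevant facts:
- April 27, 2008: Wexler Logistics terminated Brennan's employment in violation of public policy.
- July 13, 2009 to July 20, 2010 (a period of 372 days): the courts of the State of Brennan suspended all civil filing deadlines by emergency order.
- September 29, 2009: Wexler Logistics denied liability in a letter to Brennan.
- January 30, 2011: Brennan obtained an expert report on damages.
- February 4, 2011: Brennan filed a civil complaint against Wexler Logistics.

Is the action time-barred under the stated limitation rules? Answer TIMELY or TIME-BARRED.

The claim accrued on April 27, 2008, the date of the act.
The untolled deadline — 18 months after April 27, 2008 — is October 27, 2009.
The emergency suspension of filing deadlines from July 13, 2009 to July 20, 2010 tolled the period for 372 days, extending the deadline to November 3, 2010.
The other events in the timeline have no effect on the limitation period under the stated rules.
Filing on February 4, 2011 missed the November 3, 2010 deadline — the action is time-barred.

TIME-BARRED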